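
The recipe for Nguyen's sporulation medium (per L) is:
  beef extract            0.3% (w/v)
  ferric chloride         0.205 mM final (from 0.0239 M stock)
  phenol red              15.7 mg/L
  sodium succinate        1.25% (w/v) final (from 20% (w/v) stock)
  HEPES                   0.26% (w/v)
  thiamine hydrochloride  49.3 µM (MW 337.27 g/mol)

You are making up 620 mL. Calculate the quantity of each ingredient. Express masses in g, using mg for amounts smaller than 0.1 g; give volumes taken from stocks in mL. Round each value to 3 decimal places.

Working volume: 620 mL = 0.62 L.
beef extract: 0.3 g per 100 mL × 620 mL ÷ 100 = 1.860 g
ferric chloride: dilute stock: 0.205 mM × 620 mL ÷ 23.9 mM = 5.318 mL
phenol red: 15.7 mg/L × 0.62 L = 9.734 mg
sodium succinate: C1V1 = C2V2 → 1.25% ÷ 20% × 620 mL = 38.750 mL
HEPES: 0.26 g per 100 mL × 620 mL ÷ 100 = 1.612 g
thiamine hydrochloride: 49.3 µmol/L × 337.27 g/mol × 0.62 L ÷ 1000 = 10.309 mg

beef extract 1.860 g; ferric chloride 5.318 mL; phenol red 9.734 mg; sodium succinate 38.750 mL; HEPES 1.612 g; thiamine hydrochloride 10.309 mg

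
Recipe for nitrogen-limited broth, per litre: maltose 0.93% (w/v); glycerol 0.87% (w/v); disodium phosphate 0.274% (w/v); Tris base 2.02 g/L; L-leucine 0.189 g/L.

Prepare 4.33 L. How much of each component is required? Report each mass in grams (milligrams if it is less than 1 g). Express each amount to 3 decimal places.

Scale factor relative to 1 L: 4.33.
maltose: 0.93 g per 100 mL × 4330 mL ÷ 100 = 40.269 g
glycerol: 0.87% w/v = 8.7 g/L → 8.7 × 4.33 L = 37.671 g
disodium phosphate: 0.274 g per 100 mL × 4330 mL ÷ 100 = 11.864 g
Tris base: 2.02 g/L × 4.33 L = 8.747 g
L-leucine: 0.189 g/L × 4.33 L = 0.81837 g = 818.370 mg

maltose 40.269 g; glycerol 37.671 g; disodium phosphate 11.864 g; Tris base 8.747 g; L-leucine 818.370 mg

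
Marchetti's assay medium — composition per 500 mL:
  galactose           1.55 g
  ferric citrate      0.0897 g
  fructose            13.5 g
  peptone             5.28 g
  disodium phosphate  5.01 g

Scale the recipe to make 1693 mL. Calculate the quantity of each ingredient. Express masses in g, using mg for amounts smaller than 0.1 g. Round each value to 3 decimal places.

galactose 5.248 g; ferric citrate 0.304 g; fructose 45.711 g; peptone 17.878 g; disodium phosphate 16.964 g

Scale factor = 1693 mL / 500 mL = 3.386.
galactose: 1.55 g × (1693 mL / 500 mL) = 5.248 g
ferric citrate: 0.0897 g × (1693 mL / 500 mL) = 0.304 g
fructose: 13.5 g × (1693 mL / 500 mL) = 45.711 g
peptone: 5.28 g × (1693 mL / 500 mL) = 17.878 g
disodium phosphate: 5.01 g × (1693 mL / 500 mL) = 16.964 g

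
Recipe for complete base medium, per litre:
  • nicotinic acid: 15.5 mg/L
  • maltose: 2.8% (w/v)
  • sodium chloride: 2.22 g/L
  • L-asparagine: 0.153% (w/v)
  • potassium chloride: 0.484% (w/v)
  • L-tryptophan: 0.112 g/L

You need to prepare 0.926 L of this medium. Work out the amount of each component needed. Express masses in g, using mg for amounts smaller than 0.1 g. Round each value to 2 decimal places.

nicotinic acid 14.35 mg; maltose 25.93 g; sodium chloride 2.06 g; L-asparagine 1.42 g; potassium chloride 4.48 g; L-tryptophan 0.10 g

Working volume: 0.926 L.
nicotinic acid: 15.5 mg/L × 0.926 L = 14.35 mg
maltose: 2.8% w/v = 28 g/L → 28 × 0.926 L = 25.93 g
sodium chloride: 2.22 g/L × 0.926 L = 2.06 g
L-asparagine: 0.153 g per 100 mL × 926 mL ÷ 100 = 1.42 g
potassium chloride: 0.484% w/v = 4.84 g/L → 4.84 × 0.926 L = 4.48 g
L-tryptophan: 0.112 g/L × 0.926 L = 0.10 g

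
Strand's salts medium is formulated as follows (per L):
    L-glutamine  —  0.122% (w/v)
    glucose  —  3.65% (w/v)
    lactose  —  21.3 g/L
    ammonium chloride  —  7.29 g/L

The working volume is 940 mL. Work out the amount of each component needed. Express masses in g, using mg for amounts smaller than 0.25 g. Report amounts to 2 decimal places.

L-glutamine 1.15 g; glucose 34.31 g; lactose 20.02 g; ammonium chloride 6.85 g

Working volume: 940 mL = 0.94 L.
L-glutamine: 0.122 g per 100 mL × 940 mL ÷ 100 = 1.15 g
glucose: 3.65 g per 100 mL × 940 mL ÷ 100 = 34.31 g
lactose: 21.3 g/L × 0.94 L = 20.02 g
ammonium chloride: 7.29 g/L × 0.94 L = 6.85 g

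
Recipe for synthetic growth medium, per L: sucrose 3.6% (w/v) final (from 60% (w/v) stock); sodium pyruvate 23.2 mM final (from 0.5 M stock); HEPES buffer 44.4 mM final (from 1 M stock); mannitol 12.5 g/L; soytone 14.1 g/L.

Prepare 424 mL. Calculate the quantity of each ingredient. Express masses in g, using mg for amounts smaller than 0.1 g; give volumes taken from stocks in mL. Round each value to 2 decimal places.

sucrose 25.44 mL; sodium pyruvate 19.67 mL; HEPES buffer 18.83 mL; mannitol 5.30 g; soytone 5.98 g

Scale factor relative to 1 L: 0.424.
sucrose: V = C2·V2/C1 = 3.6% ÷ 60% × 424 mL = 25.44 mL
sodium pyruvate: C1V1 = C2V2 → 23.2 mM × 424 mL ÷ 500 mM = 19.67 mL
HEPES buffer: C1V1 = C2V2 → 44.4 mM × 424 mL ÷ 1000 mM = 18.83 mL
mannitol: 12.5 g/L × 0.424 L = 5.30 g
soytone: 14.1 g/L × 0.424 L = 5.98 g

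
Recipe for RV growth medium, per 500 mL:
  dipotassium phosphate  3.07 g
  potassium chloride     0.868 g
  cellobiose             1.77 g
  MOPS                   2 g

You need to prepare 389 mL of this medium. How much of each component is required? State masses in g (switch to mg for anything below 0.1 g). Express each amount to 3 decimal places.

dipotassium phosphate 2.388 g; potassium chloride 0.675 g; cellobiose 1.377 g; MOPS 1.556 g

Scale factor = 389 mL / 500 mL = 0.778.
dipotassium phosphate: 3.07 g × (389 mL / 500 mL) = 2.388 g
potassium chloride: 0.868 g × (389 mL / 500 mL) = 0.675 g
cellobiose: 1.77 g × (389 mL / 500 mL) = 1.377 g
MOPS: 2 g × (389 mL / 500 mL) = 1.556 g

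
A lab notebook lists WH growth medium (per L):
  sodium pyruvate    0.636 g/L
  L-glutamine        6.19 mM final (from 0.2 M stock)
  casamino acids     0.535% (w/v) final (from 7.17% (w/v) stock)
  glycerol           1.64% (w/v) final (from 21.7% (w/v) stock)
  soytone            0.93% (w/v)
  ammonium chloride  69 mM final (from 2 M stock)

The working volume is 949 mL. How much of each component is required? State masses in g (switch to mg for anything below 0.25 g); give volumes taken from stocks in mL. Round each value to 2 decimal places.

sodium pyruvate 0.60 g; L-glutamine 29.37 mL; casamino acids 70.81 mL; glycerol 71.72 mL; soytone 8.83 g; ammonium chloride 32.74 mL

Target volume = 949 mL = 0.949 L.
sodium pyruvate: 0.636 g/L × 0.949 L = 0.60 g
L-glutamine: C1V1 = C2V2 → 6.19 mM × 949 mL ÷ 200 mM = 29.37 mL
casamino acids: C1V1 = C2V2 → 0.535% ÷ 7.17% × 949 mL = 70.81 mL
glycerol: dilute stock: 1.64% ÷ 21.7% × 949 mL = 71.72 mL
soytone: 0.93% w/v = 9.3 g/L → 9.3 × 0.949 L = 8.83 g
ammonium chloride: dilute stock: 69 mM × 949 mL ÷ 2000 mM = 32.74 mL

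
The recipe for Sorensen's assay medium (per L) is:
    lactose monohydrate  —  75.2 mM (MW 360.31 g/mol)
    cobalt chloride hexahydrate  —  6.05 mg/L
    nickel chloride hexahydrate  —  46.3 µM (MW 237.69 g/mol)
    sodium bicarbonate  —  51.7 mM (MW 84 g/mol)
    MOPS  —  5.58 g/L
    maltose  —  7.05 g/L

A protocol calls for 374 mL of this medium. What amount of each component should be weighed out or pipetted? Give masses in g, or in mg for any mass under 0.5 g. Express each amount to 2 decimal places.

Scale factor relative to 1 L: 0.374.
lactose monohydrate: 75.2 mmol/L × 360.31 g/mol × 0.374 L ÷ 1000 = 10.13 g
cobalt chloride hexahydrate: 6.05 mg/L × 0.374 L = 2.26 mg
nickel chloride hexahydrate: 46.3 µmol/L × 237.69 g/mol × 0.374 L ÷ 1000 = 4.12 mg
sodium bicarbonate: 51.7 mmol/L × 84 g/mol × 0.374 L ÷ 1000 = 1.62 g
MOPS: 5.58 g/L × 0.374 L = 2.09 g
maltose: 7.05 g/L × 0.374 L = 2.64 g

lactose monohydrate 10.13 g; cobalt chloride hexahydrate 2.26 mg; nickel chloride hexahydrate 4.12 mg; sodium bicarbonate 1.62 g; MOPS 2.09 g; maltose 2.64 g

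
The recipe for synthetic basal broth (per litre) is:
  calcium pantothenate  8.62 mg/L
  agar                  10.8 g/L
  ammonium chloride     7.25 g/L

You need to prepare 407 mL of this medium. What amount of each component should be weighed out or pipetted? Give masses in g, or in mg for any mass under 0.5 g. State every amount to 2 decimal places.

Scale factor relative to 1 L: 0.407.
calcium pantothenate: 8.62 mg/L × 0.407 L = 3.51 mg
agar: 10.8 g/L × 0.407 L = 4.40 g
ammonium chloride: 7.25 g/L × 0.407 L = 2.95 g

calcium pantothenate 3.51 mg; agar 4.40 g; ammonium chloride 2.95 g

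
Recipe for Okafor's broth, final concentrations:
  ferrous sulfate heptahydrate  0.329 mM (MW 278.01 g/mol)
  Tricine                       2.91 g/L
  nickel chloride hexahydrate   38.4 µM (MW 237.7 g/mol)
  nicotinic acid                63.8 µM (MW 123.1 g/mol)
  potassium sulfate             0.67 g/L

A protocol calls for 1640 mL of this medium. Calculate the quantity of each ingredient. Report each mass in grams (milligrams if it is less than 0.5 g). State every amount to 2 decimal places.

ferrous sulfate heptahydrate 150.00 mg; Tricine 4.77 g; nickel chloride hexahydrate 14.97 mg; nicotinic acid 12.88 mg; potassium sulfate 1.10 g

Working volume: 1640 mL = 1.64 L.
ferrous sulfate heptahydrate: 0.329 mmol/L × 278.01 mg/mmol × 1.64 L = 150.00 mg
Tricine: 2.91 g/L × 1.64 L = 4.77 g
nickel chloride hexahydrate: 38.4 µmol/L × 237.7 g/mol × 1.64 L ÷ 1000 = 14.97 mg
nicotinic acid: 63.8 µmol/L × 123.1 g/mol × 1.64 L ÷ 1000 = 12.88 mg
potassium sulfate: 0.67 g/L × 1.64 L = 1.10 g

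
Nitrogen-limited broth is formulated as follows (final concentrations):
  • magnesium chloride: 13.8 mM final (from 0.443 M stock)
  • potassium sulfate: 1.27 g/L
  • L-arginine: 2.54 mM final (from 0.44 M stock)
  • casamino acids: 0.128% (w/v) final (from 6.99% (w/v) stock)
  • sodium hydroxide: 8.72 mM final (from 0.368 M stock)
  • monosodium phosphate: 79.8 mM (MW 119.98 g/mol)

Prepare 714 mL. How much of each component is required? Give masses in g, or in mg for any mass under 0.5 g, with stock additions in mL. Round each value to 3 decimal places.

Scale factor relative to 1 L: 0.714.
magnesium chloride: dilute stock: 13.8 mM × 714 mL ÷ 443 mM = 22.242 mL
potassium sulfate: 1.27 g/L × 0.714 L = 0.907 g
L-arginine: dilute stock: 2.54 mM × 714 mL ÷ 440 mM = 4.122 mL
casamino acids: dilute stock: 0.128% ÷ 6.99% × 714 mL = 13.075 mL
sodium hydroxide: V = C2·V2/C1 = 8.72 mM × 714 mL ÷ 368 mM = 16.919 mL
monosodium phosphate: 79.8 mmol/L × 119.98 g/mol × 0.714 L ÷ 1000 = 6.836 g

magnesium chloride 22.242 mL; potassium sulfate 0.907 g; L-arginine 4.122 mL; casamino acids 13.075 mL; sodium hydroxide 16.919 mL; monosodium phosphate 6.836 g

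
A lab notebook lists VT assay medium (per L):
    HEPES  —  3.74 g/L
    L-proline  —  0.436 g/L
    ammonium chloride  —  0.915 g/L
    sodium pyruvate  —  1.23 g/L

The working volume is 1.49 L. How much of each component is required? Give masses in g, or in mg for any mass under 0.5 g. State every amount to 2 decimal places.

HEPES 5.57 g; L-proline 0.65 g; ammonium chloride 1.36 g; sodium pyruvate 1.83 g

Working volume: 1.49 L.
HEPES: 3.74 g/L × 1.49 L = 5.57 g
L-proline: 0.436 g/L × 1.49 L = 0.65 g
ammonium chloride: 0.915 g/L × 1.49 L = 1.36 g
sodium pyruvate: 1.23 g/L × 1.49 L = 1.83 g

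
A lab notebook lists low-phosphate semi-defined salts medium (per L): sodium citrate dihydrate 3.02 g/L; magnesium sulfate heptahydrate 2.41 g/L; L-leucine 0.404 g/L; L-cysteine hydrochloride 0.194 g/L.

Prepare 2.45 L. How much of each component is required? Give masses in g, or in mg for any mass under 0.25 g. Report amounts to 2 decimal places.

Scale factor relative to 1 L: 2.45.
sodium citrate dihydrate: 3.02 g/L × 2.45 L = 7.40 g
magnesium sulfate heptahydrate: 2.41 g/L × 2.45 L = 5.90 g
L-leucine: 0.404 g/L × 2.45 L = 0.99 g
L-cysteine hydrochloride: 0.194 g/L × 2.45 L = 0.48 g

sodium citrate dihydrate 7.40 g; magnesium sulfate heptahydrate 5.90 g; L-leucine 0.99 g; L-cysteine hydrochloride 0.48 g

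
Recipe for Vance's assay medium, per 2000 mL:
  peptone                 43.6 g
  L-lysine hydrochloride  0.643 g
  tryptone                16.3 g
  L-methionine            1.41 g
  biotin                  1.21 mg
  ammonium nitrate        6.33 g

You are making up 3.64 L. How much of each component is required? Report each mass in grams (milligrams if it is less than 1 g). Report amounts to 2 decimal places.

Ratio of target to recipe volume: 3640 / 2000 = 1.82.
peptone: 43.6 g × (3640 mL / 2000 mL) = 79.35 g
L-lysine hydrochloride: 0.643 g × (3640 mL / 2000 mL) = 1.17 g
tryptone: 16.3 g × (3640 mL / 2000 mL) = 29.67 g
L-methionine: 1.41 g × (3640 mL / 2000 mL) = 2.57 g
biotin: 1.21 mg × (3640 mL / 2000 mL) = 2.20 mg
ammonium nitrate: 6.33 g × (3640 mL / 2000 mL) = 11.52 g

peptone 79.35 g; L-lysine hydrochloride 1.17 g; tryptone 29.67 g; L-methionine 2.57 g; biotin 2.20 mg; ammonium nitrate 11.52 g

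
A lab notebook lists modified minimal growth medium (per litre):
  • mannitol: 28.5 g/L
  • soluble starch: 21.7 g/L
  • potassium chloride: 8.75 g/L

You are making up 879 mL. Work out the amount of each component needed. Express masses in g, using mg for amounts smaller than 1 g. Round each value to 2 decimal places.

mannitol 25.05 g; soluble starch 19.07 g; potassium chloride 7.69 g

Target volume = 879 mL = 0.879 L.
mannitol: 28.5 g/L × 0.879 L = 25.05 g
soluble starch: 21.7 g/L × 0.879 L = 19.07 g
potassium chloride: 8.75 g/L × 0.879 L = 7.69 g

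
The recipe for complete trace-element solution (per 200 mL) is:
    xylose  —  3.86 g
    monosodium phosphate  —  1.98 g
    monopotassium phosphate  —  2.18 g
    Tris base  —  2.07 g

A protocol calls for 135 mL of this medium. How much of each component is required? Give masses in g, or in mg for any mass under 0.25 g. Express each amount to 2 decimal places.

xylose 2.61 g; monosodium phosphate 1.34 g; monopotassium phosphate 1.47 g; Tris base 1.40 g

Ratio of target to recipe volume: 135 / 200 = 0.675.
xylose: 3.86 g × (135 mL / 200 mL) = 2.61 g
monosodium phosphate: 1.98 g × (135 mL / 200 mL) = 1.34 g
monopotassium phosphate: 2.18 g × (135 mL / 200 mL) = 1.47 g
Tris base: 2.07 g × (135 mL / 200 mL) = 1.40 g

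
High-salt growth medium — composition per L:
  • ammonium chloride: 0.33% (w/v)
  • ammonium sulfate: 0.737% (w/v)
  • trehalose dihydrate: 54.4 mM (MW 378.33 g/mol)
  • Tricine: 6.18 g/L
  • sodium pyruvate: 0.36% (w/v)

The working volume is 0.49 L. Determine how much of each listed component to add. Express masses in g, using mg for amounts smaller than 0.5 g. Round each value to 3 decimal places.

Scale factor relative to 1 L: 0.49.
ammonium chloride: 0.33% w/v = 3.3 g/L → 3.3 × 0.49 L = 1.617 g
ammonium sulfate: 0.737 g per 100 mL × 490 mL ÷ 100 = 3.611 g
trehalose dihydrate: 54.4 mmol/L × 378.33 g/mol × 0.49 L ÷ 1000 = 10.085 g
Tricine: 6.18 g/L × 0.49 L = 3.028 g
sodium pyruvate: 0.36% w/v = 3.6 g/L → 3.6 × 0.49 L = 1.764 g

ammonium chloride 1.617 g; ammonium sulfate 3.611 g; trehalose dihydrate 10.085 g; Tricine 3.028 g; sodium pyruvate 1.764 g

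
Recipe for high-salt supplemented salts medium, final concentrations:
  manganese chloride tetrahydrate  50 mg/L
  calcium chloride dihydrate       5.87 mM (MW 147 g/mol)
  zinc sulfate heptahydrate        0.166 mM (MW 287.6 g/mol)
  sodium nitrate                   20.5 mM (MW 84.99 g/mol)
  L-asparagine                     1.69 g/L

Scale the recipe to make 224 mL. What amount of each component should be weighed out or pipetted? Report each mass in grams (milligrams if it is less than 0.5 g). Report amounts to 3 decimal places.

manganese chloride tetrahydrate 11.200 mg; calcium chloride dihydrate 193.287 mg; zinc sulfate heptahydrate 10.694 mg; sodium nitrate 390.274 mg; L-asparagine 378.560 mg

Target volume = 224 mL = 0.224 L.
manganese chloride tetrahydrate: 50 mg/L × 0.224 L = 11.200 mg
calcium chloride dihydrate: 5.87 mmol/L × 147 mg/mmol × 0.224 L = 193.287 mg
zinc sulfate heptahydrate: 0.166 mmol/L × 287.6 mg/mmol × 0.224 L = 10.694 mg
sodium nitrate: 20.5 mmol/L × 84.99 mg/mmol × 0.224 L = 390.274 mg
L-asparagine: 1.69 g/L × 0.224 L = 0.37856 g = 378.560 mg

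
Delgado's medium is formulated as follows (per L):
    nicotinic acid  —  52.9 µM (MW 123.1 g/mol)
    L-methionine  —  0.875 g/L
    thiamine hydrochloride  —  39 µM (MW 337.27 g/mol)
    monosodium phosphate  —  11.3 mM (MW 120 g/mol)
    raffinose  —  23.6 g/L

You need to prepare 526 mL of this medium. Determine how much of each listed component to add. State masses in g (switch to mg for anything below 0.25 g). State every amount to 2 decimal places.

Working volume: 526 mL = 0.526 L.
nicotinic acid: 52.9 µmol/L × 123.1 g/mol × 0.526 L ÷ 1000 = 3.43 mg
L-methionine: 0.875 g/L × 0.526 L = 0.46 g
thiamine hydrochloride: 39 µmol/L × 337.27 g/mol × 0.526 L ÷ 1000 = 6.92 mg
monosodium phosphate: 11.3 mmol/L × 120 g/mol × 0.526 L ÷ 1000 = 0.71 g
raffinose: 23.6 g/L × 0.526 L = 12.41 g

nicotinic acid 3.43 mg; L-methionine 0.46 g; thiamine hydrochloride 6.92 mg; monosodium phosphate 0.71 g; raffinose 12.41 g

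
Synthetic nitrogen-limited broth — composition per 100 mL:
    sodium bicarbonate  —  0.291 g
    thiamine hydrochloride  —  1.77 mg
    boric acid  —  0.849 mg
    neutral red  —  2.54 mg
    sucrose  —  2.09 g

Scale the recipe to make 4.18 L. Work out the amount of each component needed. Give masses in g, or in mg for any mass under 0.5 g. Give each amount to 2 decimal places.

Ratio of target to recipe volume: 4180 / 100 = 41.8.
sodium bicarbonate: 0.291 g × (4180 mL / 100 mL) = 12.16 g
thiamine hydrochloride: 1.77 mg × (4180 mL / 100 mL) = 73.99 mg
boric acid: 0.849 mg × (4180 mL / 100 mL) = 35.49 mg
neutral red: 2.54 mg × (4180 mL / 100 mL) = 106.17 mg
sucrose: 2.09 g × (4180 mL / 100 mL) = 87.36 g

sodium bicarbonate 12.16 g; thiamine hydrochloride 73.99 mg; boric acid 35.49 mg; neutral red 106.17 mg; sucrose 87.36 g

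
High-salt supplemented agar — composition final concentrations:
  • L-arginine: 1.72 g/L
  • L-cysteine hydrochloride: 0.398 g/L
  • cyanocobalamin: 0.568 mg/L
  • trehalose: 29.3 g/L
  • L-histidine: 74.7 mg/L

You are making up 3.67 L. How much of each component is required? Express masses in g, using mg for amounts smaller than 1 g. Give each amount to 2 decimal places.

Working volume: 3.67 L.
L-arginine: 1.72 g/L × 3.67 L = 6.31 g
L-cysteine hydrochloride: 0.398 g/L × 3.67 L = 1.46 g
cyanocobalamin: 0.568 mg/L × 3.67 L = 2.08 mg
trehalose: 29.3 g/L × 3.67 L = 107.53 g
L-histidine: 74.7 mg/L × 3.67 L = 274.15 mg

L-arginine 6.31 g; L-cysteine hydrochloride 1.46 g; cyanocobalamin 2.08 mg; trehalose 107.53 g; L-histidine 274.15 mg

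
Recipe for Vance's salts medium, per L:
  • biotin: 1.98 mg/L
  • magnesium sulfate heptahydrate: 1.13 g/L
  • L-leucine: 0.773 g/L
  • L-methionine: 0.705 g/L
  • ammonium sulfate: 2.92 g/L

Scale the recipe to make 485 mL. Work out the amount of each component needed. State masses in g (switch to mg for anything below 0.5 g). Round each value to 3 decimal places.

biotin 0.960 mg; magnesium sulfate heptahydrate 0.548 g; L-leucine 374.905 mg; L-methionine 341.925 mg; ammonium sulfate 1.416 g

Working volume: 485 mL = 0.485 L.
biotin: 1.98 mg/L × 0.485 L = 0.960 mg
magnesium sulfate heptahydrate: 1.13 g/L × 0.485 L = 0.548 g
L-leucine: 0.773 g/L × 0.485 L = 0.374905 g = 374.905 mg
L-methionine: 0.705 g/L × 0.485 L = 0.341925 g = 341.925 mg
ammonium sulfate: 2.92 g/L × 0.485 L = 1.416 g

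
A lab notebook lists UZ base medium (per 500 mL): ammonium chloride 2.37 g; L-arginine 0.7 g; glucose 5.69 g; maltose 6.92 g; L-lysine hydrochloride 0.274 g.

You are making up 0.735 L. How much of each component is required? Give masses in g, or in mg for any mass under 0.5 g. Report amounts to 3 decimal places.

ammonium chloride 3.484 g; L-arginine 1.029 g; glucose 8.364 g; maltose 10.172 g; L-lysine hydrochloride 402.780 mg

Scale factor = 735 mL / 500 mL = 1.47.
ammonium chloride: 2.37 g × (735 mL / 500 mL) = 3.484 g
L-arginine: 0.7 g × (735 mL / 500 mL) = 1.029 g
glucose: 5.69 g × (735 mL / 500 mL) = 8.364 g
maltose: 6.92 g × (735 mL / 500 mL) = 10.172 g
L-lysine hydrochloride: 0.274 g × (735 mL / 500 mL) = 0.40278 g = 402.780 mg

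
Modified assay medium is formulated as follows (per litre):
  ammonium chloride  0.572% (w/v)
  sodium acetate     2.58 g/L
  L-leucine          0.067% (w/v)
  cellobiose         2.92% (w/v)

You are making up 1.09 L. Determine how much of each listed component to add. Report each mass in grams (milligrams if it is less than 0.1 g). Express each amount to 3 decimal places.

Scale factor relative to 1 L: 1.09.
ammonium chloride: 0.572 g per 100 mL × 1090 mL ÷ 100 = 6.235 g
sodium acetate: 2.58 g/L × 1.09 L = 2.812 g
L-leucine: 0.067 g per 100 mL × 1090 mL ÷ 100 = 0.730 g
cellobiose: 2.92% w/v = 29.2 g/L → 29.2 × 1.09 L = 31.828 g

ammonium chloride 6.235 g; sodium acetate 2.812 g; L-leucine 0.730 g; cellobiose 31.828 g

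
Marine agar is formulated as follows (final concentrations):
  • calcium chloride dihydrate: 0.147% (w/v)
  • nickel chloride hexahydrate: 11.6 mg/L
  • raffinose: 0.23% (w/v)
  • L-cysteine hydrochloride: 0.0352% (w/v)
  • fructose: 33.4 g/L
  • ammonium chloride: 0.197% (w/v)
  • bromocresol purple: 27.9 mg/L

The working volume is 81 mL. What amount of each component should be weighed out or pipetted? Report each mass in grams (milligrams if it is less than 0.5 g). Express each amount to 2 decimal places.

Scale factor relative to 1 L: 0.081.
calcium chloride dihydrate: 0.147 g per 100 mL × 81 mL ÷ 100 = 0.11907 g = 119.07 mg
nickel chloride hexahydrate: 11.6 mg/L × 0.081 L = 0.94 mg
raffinose: 0.23% w/v = 2.3 g/L → 2.3 × 0.081 L = 0.1863 g = 186.30 mg
L-cysteine hydrochloride: 0.0352% w/v = 0.352 g/L → 0.352 × 0.081 L = 0.028512 g = 28.51 mg
fructose: 33.4 g/L × 0.081 L = 2.71 g
ammonium chloride: 0.197% w/v = 1.97 g/L → 1.97 × 0.081 L = 0.15957 g = 159.57 mg
bromocresol purple: 27.9 mg/L × 0.081 L = 2.26 mg

calcium chloride dihydrate 119.07 mg; nickel chloride hexahydrate 0.94 mg; raffinose 186.30 mg; L-cysteine hydrochloride 28.51 mg; fructose 2.71 g; ammonium chloride 159.57 mg; bromocresol purple 2.26 mg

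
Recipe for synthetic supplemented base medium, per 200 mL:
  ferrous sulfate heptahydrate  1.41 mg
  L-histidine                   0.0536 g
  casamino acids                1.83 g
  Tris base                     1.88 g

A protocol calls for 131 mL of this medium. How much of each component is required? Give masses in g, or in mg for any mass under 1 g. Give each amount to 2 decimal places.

ferrous sulfate heptahydrate 0.92 mg; L-histidine 35.11 mg; casamino acids 1.20 g; Tris base 1.23 g

Scale factor = 131 mL / 200 mL = 0.655.
ferrous sulfate heptahydrate: 1.41 mg × (131 mL / 200 mL) = 0.92 mg
L-histidine: 0.0536 g × (131 mL / 200 mL) = 0.035108 g = 35.11 mg
casamino acids: 1.83 g × (131 mL / 200 mL) = 1.20 g
Tris base: 1.88 g × (131 mL / 200 mL) = 1.23 g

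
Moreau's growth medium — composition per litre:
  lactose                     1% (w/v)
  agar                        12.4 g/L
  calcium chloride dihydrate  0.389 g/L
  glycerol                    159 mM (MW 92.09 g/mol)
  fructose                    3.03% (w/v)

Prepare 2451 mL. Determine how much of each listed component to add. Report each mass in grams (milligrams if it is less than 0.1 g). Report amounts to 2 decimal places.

Working volume: 2451 mL = 2.451 L.
lactose: 1% w/v = 10 g/L → 10 × 2.451 L = 24.51 g
agar: 12.4 g/L × 2.451 L = 30.39 g
calcium chloride dihydrate: 0.389 g/L × 2.451 L = 0.95 g
glycerol: 159 mmol/L × 92.09 g/mol × 2.451 L ÷ 1000 = 35.89 g
fructose: 3.03 g per 100 mL × 2451 mL ÷ 100 = 74.27 g

lactose 24.51 g; agar 30.39 g; calcium chloride dihydrate 0.95 g; glycerol 35.89 g; fructose 74.27 g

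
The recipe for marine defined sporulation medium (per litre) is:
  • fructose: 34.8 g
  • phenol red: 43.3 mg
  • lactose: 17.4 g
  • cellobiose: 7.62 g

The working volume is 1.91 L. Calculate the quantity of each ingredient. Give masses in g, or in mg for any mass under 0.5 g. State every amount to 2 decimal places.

Scale factor = 1910 mL / 1000 mL = 1.91.
fructose: 34.8 g × (1910 mL / 1000 mL) = 66.47 g
phenol red: 43.3 mg × (1910 mL / 1000 mL) = 82.70 mg
lactose: 17.4 g × (1910 mL / 1000 mL) = 33.23 g
cellobiose: 7.62 g × (1910 mL / 1000 mL) = 14.55 g

fructose 66.47 g; phenol red 82.70 mg; lactose 33.23 g; cellobiose 14.55 g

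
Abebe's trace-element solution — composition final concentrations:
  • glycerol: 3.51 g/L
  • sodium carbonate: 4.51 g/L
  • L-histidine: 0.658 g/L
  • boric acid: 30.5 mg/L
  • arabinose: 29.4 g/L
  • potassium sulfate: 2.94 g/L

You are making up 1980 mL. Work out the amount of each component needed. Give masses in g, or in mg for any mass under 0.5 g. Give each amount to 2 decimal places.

glycerol 6.95 g; sodium carbonate 8.93 g; L-histidine 1.30 g; boric acid 60.39 mg; arabinose 58.21 g; potassium sulfate 5.82 g

Scale factor relative to 1 L: 1.98.
glycerol: 3.51 g/L × 1.98 L = 6.95 g
sodium carbonate: 4.51 g/L × 1.98 L = 8.93 g
L-histidine: 0.658 g/L × 1.98 L = 1.30 g
boric acid: 30.5 mg/L × 1.98 L = 60.39 mg
arabinose: 29.4 g/L × 1.98 L = 58.21 g
potassium sulfate: 2.94 g/L × 1.98 L = 5.82 g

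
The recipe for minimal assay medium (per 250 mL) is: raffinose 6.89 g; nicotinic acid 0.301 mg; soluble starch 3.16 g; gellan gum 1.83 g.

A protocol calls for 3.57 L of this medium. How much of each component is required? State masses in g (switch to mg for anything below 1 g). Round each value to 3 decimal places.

raffinose 98.389 g; nicotinic acid 4.298 mg; soluble starch 45.125 g; gellan gum 26.132 g

Scale factor = 3570 mL / 250 mL = 14.28.
raffinose: 6.89 g × (3570 mL / 250 mL) = 98.389 g
nicotinic acid: 0.301 mg × (3570 mL / 250 mL) = 4.298 mg
soluble starch: 3.16 g × (3570 mL / 250 mL) = 45.125 g
gellan gum: 1.83 g × (3570 mL / 250 mL) = 26.132 g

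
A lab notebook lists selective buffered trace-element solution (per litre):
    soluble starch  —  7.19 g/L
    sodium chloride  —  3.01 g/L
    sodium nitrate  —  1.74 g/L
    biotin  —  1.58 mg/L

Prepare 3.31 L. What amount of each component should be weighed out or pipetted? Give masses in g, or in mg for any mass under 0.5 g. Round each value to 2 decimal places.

soluble starch 23.80 g; sodium chloride 9.96 g; sodium nitrate 5.76 g; biotin 5.23 mg

Working volume: 3.31 L.
soluble starch: 7.19 g/L × 3.31 L = 23.80 g
sodium chloride: 3.01 g/L × 3.31 L = 9.96 g
sodium nitrate: 1.74 g/L × 3.31 L = 5.76 g
biotin: 1.58 mg/L × 3.31 L = 5.23 mg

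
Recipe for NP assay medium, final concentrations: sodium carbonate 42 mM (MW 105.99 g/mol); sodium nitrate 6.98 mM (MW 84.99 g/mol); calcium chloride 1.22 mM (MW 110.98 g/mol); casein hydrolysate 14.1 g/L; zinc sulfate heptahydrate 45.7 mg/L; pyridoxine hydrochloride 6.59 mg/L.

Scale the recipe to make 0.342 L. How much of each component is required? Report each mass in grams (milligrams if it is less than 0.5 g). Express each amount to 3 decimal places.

sodium carbonate 1.522 g; sodium nitrate 202.885 mg; calcium chloride 46.305 mg; casein hydrolysate 4.822 g; zinc sulfate heptahydrate 15.629 mg; pyridoxine hydrochloride 2.254 mg

Scale factor relative to 1 L: 0.342.
sodium carbonate: 42 mmol/L × 105.99 g/mol × 0.342 L ÷ 1000 = 1.522 g
sodium nitrate: 6.98 mmol/L × 84.99 mg/mmol × 0.342 L = 202.885 mg
calcium chloride: 1.22 mmol/L × 110.98 mg/mmol × 0.342 L = 46.305 mg
casein hydrolysate: 14.1 g/L × 0.342 L = 4.822 g
zinc sulfate heptahydrate: 45.7 mg/L × 0.342 L = 15.629 mg
pyridoxine hydrochloride: 6.59 mg/L × 0.342 L = 2.254 mg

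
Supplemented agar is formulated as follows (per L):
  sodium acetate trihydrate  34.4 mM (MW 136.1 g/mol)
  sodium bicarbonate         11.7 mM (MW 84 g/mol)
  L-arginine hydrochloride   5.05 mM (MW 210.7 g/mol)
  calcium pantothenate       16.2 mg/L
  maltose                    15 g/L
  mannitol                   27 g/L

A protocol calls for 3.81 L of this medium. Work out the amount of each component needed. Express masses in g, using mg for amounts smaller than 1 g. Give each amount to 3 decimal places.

sodium acetate trihydrate 17.838 g; sodium bicarbonate 3.744 g; L-arginine hydrochloride 4.054 g; calcium pantothenate 61.722 mg; maltose 57.150 g; mannitol 102.870 g

Working volume: 3.81 L.
sodium acetate trihydrate: 34.4 mmol/L × 136.1 g/mol × 3.81 L ÷ 1000 = 17.838 g
sodium bicarbonate: 11.7 mmol/L × 84 g/mol × 3.81 L ÷ 1000 = 3.744 g
L-arginine hydrochloride: 5.05 mmol/L × 210.7 g/mol × 3.81 L ÷ 1000 = 4.054 g
calcium pantothenate: 16.2 mg/L × 3.81 L = 61.722 mg
maltose: 15 g/L × 3.81 L = 57.150 g
mannitol: 27 g/L × 3.81 L = 102.870 g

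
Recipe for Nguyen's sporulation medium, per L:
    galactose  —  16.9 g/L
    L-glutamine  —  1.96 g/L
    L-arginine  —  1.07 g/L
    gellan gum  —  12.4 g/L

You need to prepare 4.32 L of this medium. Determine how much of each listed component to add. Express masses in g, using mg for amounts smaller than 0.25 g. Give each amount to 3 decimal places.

Scale factor relative to 1 L: 4.32.
galactose: 16.9 g/L × 4.32 L = 73.008 g
L-glutamine: 1.96 g/L × 4.32 L = 8.467 g
L-arginine: 1.07 g/L × 4.32 L = 4.622 g
gellan gum: 12.4 g/L × 4.32 L = 53.568 g

galactose 73.008 g; L-glutamine 8.467 g; L-arginine 4.622 g; gellan gum 53.568 g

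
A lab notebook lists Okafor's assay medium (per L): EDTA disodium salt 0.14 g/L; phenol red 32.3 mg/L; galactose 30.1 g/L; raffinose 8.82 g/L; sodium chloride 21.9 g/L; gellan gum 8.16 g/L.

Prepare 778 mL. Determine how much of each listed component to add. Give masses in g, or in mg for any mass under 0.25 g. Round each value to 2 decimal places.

Working volume: 778 mL = 0.778 L.
EDTA disodium salt: 0.14 g/L × 0.778 L = 0.10892 g = 108.92 mg
phenol red: 32.3 mg/L × 0.778 L = 25.13 mg
galactose: 30.1 g/L × 0.778 L = 23.42 g
raffinose: 8.82 g/L × 0.778 L = 6.86 g
sodium chloride: 21.9 g/L × 0.778 L = 17.04 g
gellan gum: 8.16 g/L × 0.778 L = 6.35 g

EDTA disodium salt 108.92 mg; phenol red 25.13 mg; galactose 23.42 g; raffinose 6.86 g; sodium chloride 17.04 g; gellan gum 6.35 g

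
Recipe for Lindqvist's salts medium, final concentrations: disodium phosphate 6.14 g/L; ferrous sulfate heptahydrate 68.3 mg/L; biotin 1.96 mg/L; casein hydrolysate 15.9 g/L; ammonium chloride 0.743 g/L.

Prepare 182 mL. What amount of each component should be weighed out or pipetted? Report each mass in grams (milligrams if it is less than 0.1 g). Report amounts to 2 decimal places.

Target volume = 182 mL = 0.182 L.
disodium phosphate: 6.14 g/L × 0.182 L = 1.12 g
ferrous sulfate heptahydrate: 68.3 mg/L × 0.182 L = 12.43 mg
biotin: 1.96 mg/L × 0.182 L = 0.36 mg
casein hydrolysate: 15.9 g/L × 0.182 L = 2.89 g
ammonium chloride: 0.743 g/L × 0.182 L = 0.14 g

disodium phosphate 1.12 g; ferrous sulfate heptahydrate 12.43 mg; biotin 0.36 mg; casein hydrolysate 2.89 g; ammonium chloride 0.14 g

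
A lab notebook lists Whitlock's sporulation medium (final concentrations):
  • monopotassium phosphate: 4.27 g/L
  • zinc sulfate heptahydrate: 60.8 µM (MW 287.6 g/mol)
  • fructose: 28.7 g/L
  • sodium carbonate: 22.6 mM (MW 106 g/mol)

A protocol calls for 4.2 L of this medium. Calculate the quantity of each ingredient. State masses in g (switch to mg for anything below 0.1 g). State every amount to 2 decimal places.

monopotassium phosphate 17.93 g; zinc sulfate heptahydrate 73.44 mg; fructose 120.54 g; sodium carbonate 10.06 g

Working volume: 4.2 L.
monopotassium phosphate: 4.27 g/L × 4.2 L = 17.93 g
zinc sulfate heptahydrate: 60.8 µmol/L × 287.6 g/mol × 4.2 L ÷ 1000 = 73.44 mg
fructose: 28.7 g/L × 4.2 L = 120.54 g
sodium carbonate: 22.6 mmol/L × 106 g/mol × 4.2 L ÷ 1000 = 10.06 g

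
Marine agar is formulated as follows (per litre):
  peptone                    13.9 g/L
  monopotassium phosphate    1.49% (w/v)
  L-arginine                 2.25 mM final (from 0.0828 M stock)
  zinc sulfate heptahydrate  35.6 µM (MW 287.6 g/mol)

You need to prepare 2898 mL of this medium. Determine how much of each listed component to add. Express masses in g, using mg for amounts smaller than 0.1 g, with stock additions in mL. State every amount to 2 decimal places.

peptone 40.28 g; monopotassium phosphate 43.18 g; L-arginine 78.75 mL; zinc sulfate heptahydrate 29.67 mg

Working volume: 2898 mL = 2.898 L.
peptone: 13.9 g/L × 2.898 L = 40.28 g
monopotassium phosphate: 1.49 g per 100 mL × 2898 mL ÷ 100 = 43.18 g
L-arginine: V = C2·V2/C1 = 2.25 mM × 2898 mL ÷ 82.8 mM = 78.75 mL
zinc sulfate heptahydrate: 35.6 µmol/L × 287.6 g/mol × 2.898 L ÷ 1000 = 29.67 mg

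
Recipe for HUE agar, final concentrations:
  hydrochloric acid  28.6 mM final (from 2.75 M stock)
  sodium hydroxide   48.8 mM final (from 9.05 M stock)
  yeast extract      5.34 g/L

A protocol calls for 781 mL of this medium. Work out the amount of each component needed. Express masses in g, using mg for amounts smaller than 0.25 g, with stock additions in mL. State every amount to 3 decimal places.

hydrochloric acid 8.122 mL; sodium hydroxide 4.211 mL; yeast extract 4.171 g

Target volume = 781 mL = 0.781 L.
hydrochloric acid: V = C2·V2/C1 = 28.6 mM × 781 mL ÷ 2750 mM = 8.122 mL
sodium hydroxide: C1V1 = C2V2 → 48.8 mM × 781 mL ÷ 9050 mM = 4.211 mL
yeast extract: 5.34 g/L × 0.781 L = 4.171 g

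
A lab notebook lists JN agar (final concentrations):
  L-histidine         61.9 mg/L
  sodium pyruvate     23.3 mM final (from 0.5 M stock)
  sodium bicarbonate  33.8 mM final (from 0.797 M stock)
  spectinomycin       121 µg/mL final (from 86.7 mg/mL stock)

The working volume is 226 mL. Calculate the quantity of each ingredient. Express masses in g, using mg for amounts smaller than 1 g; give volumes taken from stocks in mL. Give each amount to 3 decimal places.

Working volume: 226 mL = 0.226 L.
L-histidine: 61.9 mg/L × 0.226 L = 13.989 mg
sodium pyruvate: C1V1 = C2V2 → 23.3 mM × 226 mL ÷ 500 mM = 10.532 mL
sodium bicarbonate: dilute stock: 33.8 mM × 226 mL ÷ 797 mM = 9.584 mL
spectinomycin: V = C2·V2/C1 = 121 µg/mL × 226 mL ÷ 86700 µg/mL = 0.315 mL

L-histidine 13.989 mg; sodium pyruvate 10.532 mL; sodium bicarbonate 9.584 mL; spectinomycin 0.315 mL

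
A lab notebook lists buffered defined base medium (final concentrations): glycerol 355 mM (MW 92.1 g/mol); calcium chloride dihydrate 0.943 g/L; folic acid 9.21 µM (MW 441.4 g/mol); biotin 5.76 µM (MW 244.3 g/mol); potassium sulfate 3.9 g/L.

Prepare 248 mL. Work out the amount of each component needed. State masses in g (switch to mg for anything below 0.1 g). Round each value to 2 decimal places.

glycerol 8.11 g; calcium chloride dihydrate 0.23 g; folic acid 1.01 mg; biotin 0.35 mg; potassium sulfate 0.97 g

Target volume = 248 mL = 0.248 L.
glycerol: 355 mmol/L × 92.1 g/mol × 0.248 L ÷ 1000 = 8.11 g
calcium chloride dihydrate: 0.943 g/L × 0.248 L = 0.23 g
folic acid: 9.21 µmol/L × 441.4 g/mol × 0.248 L ÷ 1000 = 1.01 mg
biotin: 5.76 µmol/L × 244.3 g/mol × 0.248 L ÷ 1000 = 0.35 mg
potassium sulfate: 3.9 g/L × 0.248 L = 0.97 g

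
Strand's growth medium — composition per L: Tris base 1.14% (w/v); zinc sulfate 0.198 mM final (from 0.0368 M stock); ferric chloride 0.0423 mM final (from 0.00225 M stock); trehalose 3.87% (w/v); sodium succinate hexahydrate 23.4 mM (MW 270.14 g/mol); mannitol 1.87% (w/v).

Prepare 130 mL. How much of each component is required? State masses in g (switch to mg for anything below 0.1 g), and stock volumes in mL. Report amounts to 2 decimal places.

Tris base 1.48 g; zinc sulfate 0.70 mL; ferric chloride 2.44 mL; trehalose 5.03 g; sodium succinate hexahydrate 0.82 g; mannitol 2.43 g

Scale factor relative to 1 L: 0.13.
Tris base: 1.14% w/v = 11.4 g/L → 11.4 × 0.13 L = 1.48 g
zinc sulfate: C1V1 = C2V2 → 0.198 mM × 130 mL ÷ 36.8 mM = 0.70 mL
ferric chloride: dilute stock: 0.0423 mM × 130 mL ÷ 2.25 mM = 2.44 mL
trehalose: 3.87% w/v = 38.7 g/L → 38.7 × 0.13 L = 5.03 g
sodium succinate hexahydrate: 23.4 mmol/L × 270.14 g/mol × 0.13 L ÷ 1000 = 0.82 g
mannitol: 1.87% w/v = 18.7 g/L → 18.7 × 0.13 L = 2.43 g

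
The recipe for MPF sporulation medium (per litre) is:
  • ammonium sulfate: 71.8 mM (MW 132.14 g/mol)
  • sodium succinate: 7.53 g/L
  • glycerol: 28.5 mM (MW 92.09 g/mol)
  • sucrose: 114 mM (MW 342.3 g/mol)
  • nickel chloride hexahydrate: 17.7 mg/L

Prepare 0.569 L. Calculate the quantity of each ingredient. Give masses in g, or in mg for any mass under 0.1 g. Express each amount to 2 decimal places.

ammonium sulfate 5.40 g; sodium succinate 4.28 g; glycerol 1.49 g; sucrose 22.20 g; nickel chloride hexahydrate 10.07 mg

Working volume: 0.569 L.
ammonium sulfate: 71.8 mmol/L × 132.14 g/mol × 0.569 L ÷ 1000 = 5.40 g
sodium succinate: 7.53 g/L × 0.569 L = 4.28 g
glycerol: 28.5 mmol/L × 92.09 g/mol × 0.569 L ÷ 1000 = 1.49 g
sucrose: 114 mmol/L × 342.3 g/mol × 0.569 L ÷ 1000 = 22.20 g
nickel chloride hexahydrate: 17.7 mg/L × 0.569 L = 10.07 mg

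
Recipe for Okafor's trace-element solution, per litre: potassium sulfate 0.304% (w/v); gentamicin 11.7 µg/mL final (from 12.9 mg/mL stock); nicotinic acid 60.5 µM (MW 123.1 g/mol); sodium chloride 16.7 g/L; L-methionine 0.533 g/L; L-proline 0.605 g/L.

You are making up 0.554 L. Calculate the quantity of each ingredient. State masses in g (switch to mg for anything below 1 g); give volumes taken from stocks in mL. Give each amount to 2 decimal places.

potassium sulfate 1.68 g; gentamicin 0.50 mL; nicotinic acid 4.13 mg; sodium chloride 9.25 g; L-methionine 295.28 mg; L-proline 335.17 mg

Working volume: 0.554 L.
potassium sulfate: 0.304 g per 100 mL × 554 mL ÷ 100 = 1.68 g
gentamicin: V = C2·V2/C1 = 11.7 µg/mL × 554 mL ÷ 12900 µg/mL = 0.50 mL
nicotinic acid: 60.5 µmol/L × 123.1 g/mol × 0.554 L ÷ 1000 = 4.13 mg
sodium chloride: 16.7 g/L × 0.554 L = 9.25 g
L-methionine: 0.533 g/L × 0.554 L = 0.295282 g = 295.28 mg
L-proline: 0.605 g/L × 0.554 L = 0.33517 g = 335.17 mg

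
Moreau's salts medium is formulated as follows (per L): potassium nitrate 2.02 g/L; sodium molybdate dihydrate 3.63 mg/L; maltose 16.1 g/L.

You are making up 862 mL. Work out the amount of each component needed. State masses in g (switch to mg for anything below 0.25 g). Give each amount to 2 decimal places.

potassium nitrate 1.74 g; sodium molybdate dihydrate 3.13 mg; maltose 13.88 g

Working volume: 862 mL = 0.862 L.
potassium nitrate: 2.02 g/L × 0.862 L = 1.74 g
sodium molybdate dihydrate: 3.63 mg/L × 0.862 L = 3.13 mg
maltose: 16.1 g/L × 0.862 L = 13.88 g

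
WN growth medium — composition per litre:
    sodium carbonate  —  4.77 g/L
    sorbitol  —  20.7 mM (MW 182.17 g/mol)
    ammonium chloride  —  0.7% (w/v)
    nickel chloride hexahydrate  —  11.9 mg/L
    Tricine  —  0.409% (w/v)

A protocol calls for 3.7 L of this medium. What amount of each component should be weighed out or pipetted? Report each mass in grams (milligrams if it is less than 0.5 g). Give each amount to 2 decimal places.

sodium carbonate 17.65 g; sorbitol 13.95 g; ammonium chloride 25.90 g; nickel chloride hexahydrate 44.03 mg; Tricine 15.13 g

Working volume: 3.7 L.
sodium carbonate: 4.77 g/L × 3.7 L = 17.65 g
sorbitol: 20.7 mmol/L × 182.17 g/mol × 3.7 L ÷ 1000 = 13.95 g
ammonium chloride: 0.7% w/v = 7 g/L → 7 × 3.7 L = 25.90 g
nickel chloride hexahydrate: 11.9 mg/L × 3.7 L = 44.03 mg
Tricine: 0.409 g per 100 mL × 3700 mL ÷ 100 = 15.13 g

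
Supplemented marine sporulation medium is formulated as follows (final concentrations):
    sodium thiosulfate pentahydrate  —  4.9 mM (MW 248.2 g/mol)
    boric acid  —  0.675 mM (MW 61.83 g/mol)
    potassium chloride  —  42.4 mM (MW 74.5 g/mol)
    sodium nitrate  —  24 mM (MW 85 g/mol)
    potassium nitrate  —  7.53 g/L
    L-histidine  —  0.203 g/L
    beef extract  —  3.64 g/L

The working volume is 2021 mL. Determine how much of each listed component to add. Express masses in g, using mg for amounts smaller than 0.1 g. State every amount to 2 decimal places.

Working volume: 2021 mL = 2.021 L.
sodium thiosulfate pentahydrate: 4.9 mmol/L × 248.2 g/mol × 2.021 L ÷ 1000 = 2.46 g
boric acid: 0.675 mmol/L × 61.83 mg/mmol × 2.021 L = 84.35 mg
potassium chloride: 42.4 mmol/L × 74.5 g/mol × 2.021 L ÷ 1000 = 6.38 g
sodium nitrate: 24 mmol/L × 85 g/mol × 2.021 L ÷ 1000 = 4.12 g
potassium nitrate: 7.53 g/L × 2.021 L = 15.22 g
L-histidine: 0.203 g/L × 2.021 L = 0.41 g
beef extract: 3.64 g/L × 2.021 L = 7.36 g

sodium thiosulfate pentahydrate 2.46 g; boric acid 84.35 mg; potassium chloride 6.38 g; sodium nitrate 4.12 g; potassium nitrate 15.22 g; L-histidine 0.41 g; beef extract 7.36 g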